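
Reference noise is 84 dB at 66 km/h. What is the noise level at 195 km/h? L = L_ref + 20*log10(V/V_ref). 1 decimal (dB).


V/V_ref = 195 / 66 = 2.954545
log10(2.954545) = 0.470491
20 * 0.470491 = 9.4098
L = 84 + 9.4098 = 93.4 dB

93.4


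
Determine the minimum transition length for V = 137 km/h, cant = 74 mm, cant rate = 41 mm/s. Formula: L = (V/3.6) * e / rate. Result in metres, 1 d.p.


Convert speed: V = 137 / 3.6 = 38.0556 m/s
L = 38.0556 * 74 / 41
L = 2816.1111 / 41
L = 68.7 m

68.7


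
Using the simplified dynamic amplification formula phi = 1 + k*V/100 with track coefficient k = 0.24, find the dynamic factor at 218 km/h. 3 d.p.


phi = 1 + k * V / 100
phi = 1 + 0.24 * 218 / 100
phi = 1 + 0.5232
phi = 1.523

1.523


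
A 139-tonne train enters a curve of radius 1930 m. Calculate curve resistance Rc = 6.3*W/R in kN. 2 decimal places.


Rc = 6.3 * W / R
Rc = 6.3 * 139 / 1930
Rc = 875.7 / 1930
Rc = 0.45 kN

0.45


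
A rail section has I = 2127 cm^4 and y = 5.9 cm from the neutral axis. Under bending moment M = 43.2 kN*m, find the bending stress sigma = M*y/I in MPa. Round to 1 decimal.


Convert units:
M = 43.2 kN*m = 43200000 N*mm
y = 5.9 cm = 59 mm
I = 2127 cm^4 = 21270000 mm^4
sigma = 43200000 * 59 / 21270000
sigma = 119.8 MPa

119.8


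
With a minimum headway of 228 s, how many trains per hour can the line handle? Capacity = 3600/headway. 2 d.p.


Capacity = 3600 / headway
Capacity = 3600 / 228
Capacity = 15.79 trains/hour

15.79


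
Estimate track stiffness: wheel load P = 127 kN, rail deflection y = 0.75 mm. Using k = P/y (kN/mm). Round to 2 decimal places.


Track stiffness k = P / y
k = 127 / 0.75
k = 169.33 kN/mm

169.33


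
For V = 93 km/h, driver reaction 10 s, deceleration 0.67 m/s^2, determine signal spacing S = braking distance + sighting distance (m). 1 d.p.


V = 93 / 3.6 = 25.8333 m/s
Braking distance = 25.8333^2 / (2*0.67) = 498.0307 m
Sighting distance = 25.8333 * 10 = 258.3333 m
S = 498.0307 + 258.3333 = 756.4 m

756.4


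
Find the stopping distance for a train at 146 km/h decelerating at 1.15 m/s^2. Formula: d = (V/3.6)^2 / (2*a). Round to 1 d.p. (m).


Convert speed: V = 146 / 3.6 = 40.5556 m/s
V^2 = 1644.7531
d = 1644.7531 / (2 * 1.15)
d = 1644.7531 / 2.3
d = 715.1 m

715.1


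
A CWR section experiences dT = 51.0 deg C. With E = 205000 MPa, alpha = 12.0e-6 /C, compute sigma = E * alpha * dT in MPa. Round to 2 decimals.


sigma = E * alpha * dT
sigma = 205000 * 12.0e-6 * 51.0
sigma = 2.46 * 51.0
sigma = 125.46 MPa

125.46


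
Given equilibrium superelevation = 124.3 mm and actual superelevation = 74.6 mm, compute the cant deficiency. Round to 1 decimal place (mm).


Cant deficiency = equilibrium cant - actual cant
CD = 124.3 - 74.6
CD = 49.7 mm

49.7


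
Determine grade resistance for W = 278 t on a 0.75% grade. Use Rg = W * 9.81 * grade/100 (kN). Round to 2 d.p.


Rg = W * 9.81 * grade / 100
Rg = 278 * 9.81 * 0.75 / 100
Rg = 2727.18 * 0.0075
Rg = 20.45 kN

20.45


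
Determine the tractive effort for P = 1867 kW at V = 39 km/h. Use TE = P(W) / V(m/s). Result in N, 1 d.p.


Convert: P = 1867 kW = 1867000 W
V = 39 / 3.6 = 10.8333 m/s
TE = 1867000 / 10.8333
TE = 172338.5 N

172338.5


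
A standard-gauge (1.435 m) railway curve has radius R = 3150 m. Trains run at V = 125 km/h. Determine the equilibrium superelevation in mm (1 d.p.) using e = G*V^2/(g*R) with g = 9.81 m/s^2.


Convert speed: V = 125 / 3.6 = 34.7222 m/s
Apply formula: e = 1.435 * 34.7222^2 / (9.81 * 3150)
e = 1.435 * 1205.6327 / 30901.5
e = 0.055987 m = 56.0 mm

56.0


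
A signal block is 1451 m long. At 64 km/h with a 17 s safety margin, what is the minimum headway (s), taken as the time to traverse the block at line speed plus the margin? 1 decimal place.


V = 64 / 3.6 = 17.7778 m/s
Block traversal time = 1451 / 17.7778 = 81.6187 s
Headway = 81.6187 + 17
Headway = 98.6 s

98.6


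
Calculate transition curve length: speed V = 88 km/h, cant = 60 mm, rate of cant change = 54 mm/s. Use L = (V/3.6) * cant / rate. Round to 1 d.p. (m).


Convert speed: V = 88 / 3.6 = 24.4444 m/s
L = 24.4444 * 60 / 54
L = 1466.6667 / 54
L = 27.2 m

27.2


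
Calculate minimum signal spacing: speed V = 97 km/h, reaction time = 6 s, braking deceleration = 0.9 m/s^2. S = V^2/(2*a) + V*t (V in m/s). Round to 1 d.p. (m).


V = 97 / 3.6 = 26.9444 m/s
Braking distance = 26.9444^2 / (2*0.9) = 403.335 m
Sighting distance = 26.9444 * 6 = 161.6667 m
S = 403.335 + 161.6667 = 565.0 m

565.0


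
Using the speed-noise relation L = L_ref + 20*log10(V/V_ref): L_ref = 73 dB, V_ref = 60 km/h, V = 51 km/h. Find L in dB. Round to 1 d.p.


V/V_ref = 51 / 60 = 0.85
log10(0.85) = -0.070581
20 * -0.070581 = -1.4116
L = 73 + -1.4116 = 71.6 dB

71.6


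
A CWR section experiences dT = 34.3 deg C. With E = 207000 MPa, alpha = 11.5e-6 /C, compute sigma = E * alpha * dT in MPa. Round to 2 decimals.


sigma = E * alpha * dT
sigma = 207000 * 11.5e-6 * 34.3
sigma = 2.3805 * 34.3
sigma = 81.65 MPa

81.65


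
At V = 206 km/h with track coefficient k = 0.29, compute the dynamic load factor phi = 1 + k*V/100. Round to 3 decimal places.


phi = 1 + k * V / 100
phi = 1 + 0.29 * 206 / 100
phi = 1 + 0.5974
phi = 1.597

1.597


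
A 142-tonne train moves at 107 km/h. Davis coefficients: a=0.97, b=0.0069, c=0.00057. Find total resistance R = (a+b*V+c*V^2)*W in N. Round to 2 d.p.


b*V = 0.0069 * 107 = 0.7383
c*V^2 = 0.00057 * 11449 = 6.52593
R_per_t = 0.97 + 0.7383 + 6.52593 = 8.23423 N/t
R_total = 8.23423 * 142 = 1169.26 N

1169.26


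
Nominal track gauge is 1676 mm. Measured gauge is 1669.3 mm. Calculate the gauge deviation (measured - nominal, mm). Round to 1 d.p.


Deviation = measured - nominal
Deviation = 1669.3 - 1676
Deviation = -6.7 mm

-6.7


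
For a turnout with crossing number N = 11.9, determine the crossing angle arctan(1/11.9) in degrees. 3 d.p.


1/N = 1/11.9 = 0.084034
angle = arctan(0.084034) = 0.083837 rad
angle = 0.083837 * 180/pi = 4.803 degrees

4.803


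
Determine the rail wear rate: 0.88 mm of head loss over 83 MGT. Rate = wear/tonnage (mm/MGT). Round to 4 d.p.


Wear rate = total wear / cumulative tonnage
Rate = 0.88 / 83
Rate = 0.0106 mm/MGT

0.0106


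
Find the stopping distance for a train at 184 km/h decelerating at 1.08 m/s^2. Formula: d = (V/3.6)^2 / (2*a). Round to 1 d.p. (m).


Convert speed: V = 184 / 3.6 = 51.1111 m/s
V^2 = 2612.3457
d = 2612.3457 / (2 * 1.08)
d = 2612.3457 / 2.16
d = 1209.4 m

1209.4


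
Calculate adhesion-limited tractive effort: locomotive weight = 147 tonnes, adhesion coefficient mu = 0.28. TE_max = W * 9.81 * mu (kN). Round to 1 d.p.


TE_max = W * g * mu
TE_max = 147 * 9.81 * 0.28
TE_max = 1442.07 * 0.28
TE_max = 403.8 kN

403.8


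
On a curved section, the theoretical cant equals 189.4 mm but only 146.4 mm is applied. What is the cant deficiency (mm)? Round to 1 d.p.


Cant deficiency = equilibrium cant - actual cant
CD = 189.4 - 146.4
CD = 43.0 mm

43.0


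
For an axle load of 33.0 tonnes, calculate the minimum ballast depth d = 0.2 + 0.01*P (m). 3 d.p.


d = 0.2 + 0.01 * 33.0
d = 0.2 + 0.33
d = 0.530 m

0.530


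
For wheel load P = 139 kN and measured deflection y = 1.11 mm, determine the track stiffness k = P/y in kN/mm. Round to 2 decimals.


Track stiffness k = P / y
k = 139 / 1.11
k = 125.23 kN/mm

125.23


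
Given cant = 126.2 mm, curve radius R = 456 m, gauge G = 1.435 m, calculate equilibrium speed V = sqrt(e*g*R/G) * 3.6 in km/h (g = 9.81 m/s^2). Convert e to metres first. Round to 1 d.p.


Convert cant: e = 126.2 mm = 0.1262 m
V_ms = sqrt(0.1262 * 9.81 * 456 / 1.435)
V_ms = sqrt(393.406294) = 19.8345 m/s
V = 19.8345 * 3.6 = 71.4 km/h

71.4


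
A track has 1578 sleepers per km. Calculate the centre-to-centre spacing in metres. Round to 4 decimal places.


Spacing = 1000 m / number of sleepers
Spacing = 1000 / 1578
Spacing = 0.6337 m

0.6337


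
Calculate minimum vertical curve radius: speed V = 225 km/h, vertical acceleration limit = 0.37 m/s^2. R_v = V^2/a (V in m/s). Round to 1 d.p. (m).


Convert speed: V = 225 / 3.6 = 62.5 m/s
V^2 = 3906.25 m^2/s^2
R_v = 3906.25 / 0.37
R_v = 10557.4 m

10557.4


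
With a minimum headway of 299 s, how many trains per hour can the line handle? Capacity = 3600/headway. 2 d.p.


Capacity = 3600 / headway
Capacity = 3600 / 299
Capacity = 12.04 trains/hour

12.04


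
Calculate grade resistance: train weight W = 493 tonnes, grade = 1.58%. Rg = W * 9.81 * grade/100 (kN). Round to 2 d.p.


Rg = W * 9.81 * grade / 100
Rg = 493 * 9.81 * 1.58 / 100
Rg = 4836.33 * 0.0158
Rg = 76.41 kN

76.41


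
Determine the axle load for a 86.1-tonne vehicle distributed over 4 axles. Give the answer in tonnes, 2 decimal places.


Load per axle = total weight / number of axles
Load = 86.1 / 4
Load = 21.53 tonnes

21.53


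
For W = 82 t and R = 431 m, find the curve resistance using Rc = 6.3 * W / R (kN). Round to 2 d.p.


Rc = 6.3 * W / R
Rc = 6.3 * 82 / 431
Rc = 516.6 / 431
Rc = 1.20 kN

1.20


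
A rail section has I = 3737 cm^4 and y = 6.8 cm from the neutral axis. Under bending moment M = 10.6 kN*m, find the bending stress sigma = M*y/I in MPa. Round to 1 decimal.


Convert units:
M = 10.6 kN*m = 10600000 N*mm
y = 6.8 cm = 68 mm
I = 3737 cm^4 = 37370000 mm^4
sigma = 10600000 * 68 / 37370000
sigma = 19.3 MPa

19.3


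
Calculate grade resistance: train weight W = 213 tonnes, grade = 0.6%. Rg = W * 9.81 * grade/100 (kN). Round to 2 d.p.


Rg = W * 9.81 * grade / 100
Rg = 213 * 9.81 * 0.6 / 100
Rg = 2089.53 * 0.006
Rg = 12.54 kN

12.54


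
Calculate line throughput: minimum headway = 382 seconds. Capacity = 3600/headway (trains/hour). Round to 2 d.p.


Capacity = 3600 / headway
Capacity = 3600 / 382
Capacity = 9.42 trains/hour

9.42


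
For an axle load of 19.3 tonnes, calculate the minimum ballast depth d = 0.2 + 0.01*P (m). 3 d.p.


d = 0.2 + 0.01 * 19.3
d = 0.2 + 0.193
d = 0.393 m

0.393


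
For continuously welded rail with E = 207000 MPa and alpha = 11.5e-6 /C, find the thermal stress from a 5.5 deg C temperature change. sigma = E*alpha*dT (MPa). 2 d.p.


sigma = E * alpha * dT
sigma = 207000 * 11.5e-6 * 5.5
sigma = 2.3805 * 5.5
sigma = 13.09 MPa

13.09


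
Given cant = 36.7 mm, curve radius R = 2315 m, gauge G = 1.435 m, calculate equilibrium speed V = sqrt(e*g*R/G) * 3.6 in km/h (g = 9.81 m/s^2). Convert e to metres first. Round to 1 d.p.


Convert cant: e = 36.7 mm = 0.0367 m
V_ms = sqrt(0.0367 * 9.81 * 2315 / 1.435)
V_ms = sqrt(580.810108) = 24.1 m/s
V = 24.1 * 3.6 = 86.8 km/h

86.8


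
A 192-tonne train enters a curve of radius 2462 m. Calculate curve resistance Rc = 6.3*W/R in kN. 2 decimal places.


Rc = 6.3 * W / R
Rc = 6.3 * 192 / 2462
Rc = 1209.6 / 2462
Rc = 0.49 kN

0.49


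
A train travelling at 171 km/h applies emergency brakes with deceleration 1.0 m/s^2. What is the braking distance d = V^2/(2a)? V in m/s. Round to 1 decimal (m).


Convert speed: V = 171 / 3.6 = 47.5 m/s
V^2 = 2256.25
d = 2256.25 / (2 * 1.0)
d = 2256.25 / 2.0
d = 1128.1 m

1128.1


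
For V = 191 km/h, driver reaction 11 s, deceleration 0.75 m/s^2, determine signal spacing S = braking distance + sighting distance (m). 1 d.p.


V = 191 / 3.6 = 53.0556 m/s
Braking distance = 53.0556^2 / (2*0.75) = 1876.5947 m
Sighting distance = 53.0556 * 11 = 583.6111 m
S = 1876.5947 + 583.6111 = 2460.2 m

2460.2


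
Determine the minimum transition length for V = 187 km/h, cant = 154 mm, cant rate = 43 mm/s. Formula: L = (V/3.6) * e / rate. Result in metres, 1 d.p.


Convert speed: V = 187 / 3.6 = 51.9444 m/s
L = 51.9444 * 154 / 43
L = 7999.4444 / 43
L = 186.0 m

186.0


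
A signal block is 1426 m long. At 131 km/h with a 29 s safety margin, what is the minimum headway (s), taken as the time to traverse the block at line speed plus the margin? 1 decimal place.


V = 131 / 3.6 = 36.3889 m/s
Block traversal time = 1426 / 36.3889 = 39.1878 s
Headway = 39.1878 + 29
Headway = 68.2 s

68.2


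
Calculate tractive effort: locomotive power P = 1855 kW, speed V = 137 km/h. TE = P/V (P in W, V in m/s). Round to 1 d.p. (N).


Convert: P = 1855 kW = 1855000 W
V = 137 / 3.6 = 38.0556 m/s
TE = 1855000 / 38.0556
TE = 48744.5 N

48744.5


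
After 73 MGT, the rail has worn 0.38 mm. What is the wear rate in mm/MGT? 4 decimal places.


Wear rate = total wear / cumulative tonnage
Rate = 0.38 / 73
Rate = 0.0052 mm/MGT

0.0052


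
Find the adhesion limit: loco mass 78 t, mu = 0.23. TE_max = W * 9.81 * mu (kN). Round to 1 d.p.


TE_max = W * g * mu
TE_max = 78 * 9.81 * 0.23
TE_max = 765.18 * 0.23
TE_max = 176.0 kN

176.0


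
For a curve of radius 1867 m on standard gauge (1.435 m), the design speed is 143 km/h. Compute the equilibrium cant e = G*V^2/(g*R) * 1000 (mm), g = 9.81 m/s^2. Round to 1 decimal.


Convert speed: V = 143 / 3.6 = 39.7222 m/s
Apply formula: e = 1.435 * 39.7222^2 / (9.81 * 1867)
e = 1.435 * 1577.8549 / 18315.27
e = 0.123625 m = 123.6 mm

123.6


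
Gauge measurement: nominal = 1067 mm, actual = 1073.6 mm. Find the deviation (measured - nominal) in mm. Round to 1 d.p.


Deviation = measured - nominal
Deviation = 1073.6 - 1067
Deviation = 6.6 mm

6.6


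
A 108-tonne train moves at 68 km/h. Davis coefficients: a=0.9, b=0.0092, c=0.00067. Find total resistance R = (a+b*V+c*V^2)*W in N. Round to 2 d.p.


b*V = 0.0092 * 68 = 0.6256
c*V^2 = 0.00067 * 4624 = 3.09808
R_per_t = 0.9 + 0.6256 + 3.09808 = 4.62368 N/t
R_total = 4.62368 * 108 = 499.36 N

499.36


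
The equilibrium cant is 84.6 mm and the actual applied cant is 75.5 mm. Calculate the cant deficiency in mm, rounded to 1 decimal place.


Cant deficiency = equilibrium cant - actual cant
CD = 84.6 - 75.5
CD = 9.1 mm

9.1


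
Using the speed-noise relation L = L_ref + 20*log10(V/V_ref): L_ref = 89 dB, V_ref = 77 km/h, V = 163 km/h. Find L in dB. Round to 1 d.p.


V/V_ref = 163 / 77 = 2.116883
log10(2.116883) = 0.325697
20 * 0.325697 = 6.5139
L = 89 + 6.5139 = 95.5 dB

95.5


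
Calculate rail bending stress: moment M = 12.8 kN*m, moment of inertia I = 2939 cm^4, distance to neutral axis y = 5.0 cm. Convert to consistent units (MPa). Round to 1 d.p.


Convert units:
M = 12.8 kN*m = 12800000 N*mm
y = 5.0 cm = 50 mm
I = 2939 cm^4 = 29390000 mm^4
sigma = 12800000 * 50 / 29390000
sigma = 21.8 MPa

21.8


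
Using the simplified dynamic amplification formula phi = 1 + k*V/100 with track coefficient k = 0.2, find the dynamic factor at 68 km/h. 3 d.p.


phi = 1 + k * V / 100
phi = 1 + 0.2 * 68 / 100
phi = 1 + 0.136
phi = 1.136

1.136


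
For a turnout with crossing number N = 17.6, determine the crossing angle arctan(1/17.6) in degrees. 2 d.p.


1/N = 1/17.6 = 0.056818
angle = arctan(0.056818) = 0.056757 rad
angle = 0.056757 * 180/pi = 3.25 degrees

3.25


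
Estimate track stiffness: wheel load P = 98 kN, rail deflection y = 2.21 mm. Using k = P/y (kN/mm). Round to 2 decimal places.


Track stiffness k = P / y
k = 98 / 2.21
k = 44.34 kN/mm

44.34


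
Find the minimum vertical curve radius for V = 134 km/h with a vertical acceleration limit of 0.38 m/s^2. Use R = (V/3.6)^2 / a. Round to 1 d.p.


Convert speed: V = 134 / 3.6 = 37.2222 m/s
V^2 = 1385.4938 m^2/s^2
R_v = 1385.4938 / 0.38
R_v = 3646.0 m

3646.0


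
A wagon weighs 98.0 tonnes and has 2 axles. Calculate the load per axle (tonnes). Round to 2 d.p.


Load per axle = total weight / number of axles
Load = 98.0 / 2
Load = 49.00 tonnes

49.00


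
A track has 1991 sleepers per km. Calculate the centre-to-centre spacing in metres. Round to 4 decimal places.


Spacing = 1000 m / number of sleepers
Spacing = 1000 / 1991
Spacing = 0.5023 m

0.5023


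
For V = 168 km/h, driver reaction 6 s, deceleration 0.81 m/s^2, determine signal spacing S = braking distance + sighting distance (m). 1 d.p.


V = 168 / 3.6 = 46.6667 m/s
Braking distance = 46.6667^2 / (2*0.81) = 1344.3073 m
Sighting distance = 46.6667 * 6 = 280.0 m
S = 1344.3073 + 280.0 = 1624.3 m

1624.3


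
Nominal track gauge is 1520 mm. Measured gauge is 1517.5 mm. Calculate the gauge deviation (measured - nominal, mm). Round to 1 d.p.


Deviation = measured - nominal
Deviation = 1517.5 - 1520
Deviation = -2.5 mm

-2.5


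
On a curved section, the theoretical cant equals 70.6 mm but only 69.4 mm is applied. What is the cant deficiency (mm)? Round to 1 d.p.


Cant deficiency = equilibrium cant - actual cant
CD = 70.6 - 69.4
CD = 1.2 mm

1.2


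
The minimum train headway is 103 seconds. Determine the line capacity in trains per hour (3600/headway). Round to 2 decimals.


Capacity = 3600 / headway
Capacity = 3600 / 103
Capacity = 34.95 trains/hour

34.95


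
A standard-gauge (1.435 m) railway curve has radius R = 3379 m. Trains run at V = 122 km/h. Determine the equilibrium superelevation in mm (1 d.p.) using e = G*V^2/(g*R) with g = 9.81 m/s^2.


Convert speed: V = 122 / 3.6 = 33.8889 m/s
Apply formula: e = 1.435 * 33.8889^2 / (9.81 * 3379)
e = 1.435 * 1148.4568 / 33147.99
e = 0.049718 m = 49.7 mm

49.7


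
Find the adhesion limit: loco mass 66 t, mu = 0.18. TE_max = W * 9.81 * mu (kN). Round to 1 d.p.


TE_max = W * g * mu
TE_max = 66 * 9.81 * 0.18
TE_max = 647.46 * 0.18
TE_max = 116.5 kN

116.5


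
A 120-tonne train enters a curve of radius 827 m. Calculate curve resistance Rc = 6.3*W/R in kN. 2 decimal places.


Rc = 6.3 * W / R
Rc = 6.3 * 120 / 827
Rc = 756.0 / 827
Rc = 0.91 kN

0.91


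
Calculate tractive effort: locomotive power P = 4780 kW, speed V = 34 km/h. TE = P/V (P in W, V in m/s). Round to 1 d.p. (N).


Convert: P = 4780 kW = 4780000 W
V = 34 / 3.6 = 9.4444 m/s
TE = 4780000 / 9.4444
TE = 506117.6 N

506117.6


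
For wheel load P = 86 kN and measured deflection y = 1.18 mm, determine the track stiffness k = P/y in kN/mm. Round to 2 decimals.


Track stiffness k = P / y
k = 86 / 1.18
k = 72.88 kN/mm

72.88


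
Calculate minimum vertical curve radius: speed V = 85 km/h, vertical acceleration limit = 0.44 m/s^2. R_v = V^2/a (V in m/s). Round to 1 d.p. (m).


Convert speed: V = 85 / 3.6 = 23.6111 m/s
V^2 = 557.4846 m^2/s^2
R_v = 557.4846 / 0.44
R_v = 1267.0 m

1267.0


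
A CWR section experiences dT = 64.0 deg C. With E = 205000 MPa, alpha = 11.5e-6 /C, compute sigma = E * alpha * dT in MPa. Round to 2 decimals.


sigma = E * alpha * dT
sigma = 205000 * 11.5e-6 * 64.0
sigma = 2.3575 * 64.0
sigma = 150.88 MPa

150.88


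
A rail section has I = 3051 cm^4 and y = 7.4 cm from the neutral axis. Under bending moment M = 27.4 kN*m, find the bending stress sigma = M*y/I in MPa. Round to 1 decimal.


Convert units:
M = 27.4 kN*m = 27400000 N*mm
y = 7.4 cm = 74 mm
I = 3051 cm^4 = 30510000 mm^4
sigma = 27400000 * 74 / 30510000
sigma = 66.5 MPa

66.5


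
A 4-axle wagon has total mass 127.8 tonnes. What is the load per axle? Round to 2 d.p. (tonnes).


Load per axle = total weight / number of axles
Load = 127.8 / 4
Load = 31.95 tonnes

31.95


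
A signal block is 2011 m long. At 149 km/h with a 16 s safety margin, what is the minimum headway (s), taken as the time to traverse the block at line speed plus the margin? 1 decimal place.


V = 149 / 3.6 = 41.3889 m/s
Block traversal time = 2011 / 41.3889 = 48.5879 s
Headway = 48.5879 + 16
Headway = 64.6 s

64.6


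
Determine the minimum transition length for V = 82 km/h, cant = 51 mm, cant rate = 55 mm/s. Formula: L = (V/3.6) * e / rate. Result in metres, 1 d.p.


Convert speed: V = 82 / 3.6 = 22.7778 m/s
L = 22.7778 * 51 / 55
L = 1161.6667 / 55
L = 21.1 m

21.1


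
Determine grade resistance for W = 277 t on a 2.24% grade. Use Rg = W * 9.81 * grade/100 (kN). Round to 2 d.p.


Rg = W * 9.81 * grade / 100
Rg = 277 * 9.81 * 2.24 / 100
Rg = 2717.37 * 0.0224
Rg = 60.87 kN

60.87


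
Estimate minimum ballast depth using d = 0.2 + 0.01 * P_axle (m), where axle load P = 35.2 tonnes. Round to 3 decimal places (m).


d = 0.2 + 0.01 * 35.2
d = 0.2 + 0.352
d = 0.552 m

0.552


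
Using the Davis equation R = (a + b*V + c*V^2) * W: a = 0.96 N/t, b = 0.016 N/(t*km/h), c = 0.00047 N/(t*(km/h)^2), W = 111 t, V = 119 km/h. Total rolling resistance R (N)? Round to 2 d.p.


b*V = 0.016 * 119 = 1.904
c*V^2 = 0.00047 * 14161 = 6.65567
R_per_t = 0.96 + 1.904 + 6.65567 = 9.51967 N/t
R_total = 9.51967 * 111 = 1056.68 N

1056.68


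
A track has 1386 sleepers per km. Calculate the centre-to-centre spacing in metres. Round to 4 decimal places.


Spacing = 1000 m / number of sleepers
Spacing = 1000 / 1386
Spacing = 0.7215 m

0.7215


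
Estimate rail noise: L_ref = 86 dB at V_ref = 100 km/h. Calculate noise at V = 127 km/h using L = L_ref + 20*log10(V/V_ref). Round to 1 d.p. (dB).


V/V_ref = 127 / 100 = 1.27
log10(1.27) = 0.103804
20 * 0.103804 = 2.0761
L = 86 + 2.0761 = 88.1 dB

88.1


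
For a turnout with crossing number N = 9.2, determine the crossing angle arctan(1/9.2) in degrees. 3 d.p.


1/N = 1/9.2 = 0.108696
angle = arctan(0.108696) = 0.108271 rad
angle = 0.108271 * 180/pi = 6.203 degrees

6.203


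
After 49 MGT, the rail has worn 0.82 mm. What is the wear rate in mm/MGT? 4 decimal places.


Wear rate = total wear / cumulative tonnage
Rate = 0.82 / 49
Rate = 0.0167 mm/MGT

0.0167


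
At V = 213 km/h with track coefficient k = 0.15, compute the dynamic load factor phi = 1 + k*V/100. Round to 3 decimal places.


phi = 1 + k * V / 100
phi = 1 + 0.15 * 213 / 100
phi = 1 + 0.3195
phi = 1.320

1.320


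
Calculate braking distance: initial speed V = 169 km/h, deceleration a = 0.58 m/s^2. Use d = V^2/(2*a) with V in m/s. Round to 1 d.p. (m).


Convert speed: V = 169 / 3.6 = 46.9444 m/s
V^2 = 2203.7809
d = 2203.7809 / (2 * 0.58)
d = 2203.7809 / 1.16
d = 1899.8 m

1899.8


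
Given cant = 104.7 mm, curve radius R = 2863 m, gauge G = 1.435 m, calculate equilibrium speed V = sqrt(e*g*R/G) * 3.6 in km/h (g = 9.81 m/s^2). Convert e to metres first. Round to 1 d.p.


Convert cant: e = 104.7 mm = 0.1047 m
V_ms = sqrt(0.1047 * 9.81 * 2863 / 1.435)
V_ms = sqrt(2049.203722) = 45.2681 m/s
V = 45.2681 * 3.6 = 163.0 km/h

163.0


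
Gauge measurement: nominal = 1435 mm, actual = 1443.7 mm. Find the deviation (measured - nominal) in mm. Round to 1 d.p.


Deviation = measured - nominal
Deviation = 1443.7 - 1435
Deviation = 8.7 mm

8.7


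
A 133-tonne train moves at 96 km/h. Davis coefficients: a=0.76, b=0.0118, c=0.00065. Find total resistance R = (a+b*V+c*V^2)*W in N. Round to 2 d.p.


b*V = 0.0118 * 96 = 1.1328
c*V^2 = 0.00065 * 9216 = 5.9904
R_per_t = 0.76 + 1.1328 + 5.9904 = 7.8832 N/t
R_total = 7.8832 * 133 = 1048.47 N

1048.47


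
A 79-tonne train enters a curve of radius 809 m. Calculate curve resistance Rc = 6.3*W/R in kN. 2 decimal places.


Rc = 6.3 * W / R
Rc = 6.3 * 79 / 809
Rc = 497.7 / 809
Rc = 0.62 kN

0.62


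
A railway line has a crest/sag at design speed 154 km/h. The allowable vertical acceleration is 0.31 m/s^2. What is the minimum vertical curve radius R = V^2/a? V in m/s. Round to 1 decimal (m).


Convert speed: V = 154 / 3.6 = 42.7778 m/s
V^2 = 1829.9383 m^2/s^2
R_v = 1829.9383 / 0.31
R_v = 5903.0 m

5903.0


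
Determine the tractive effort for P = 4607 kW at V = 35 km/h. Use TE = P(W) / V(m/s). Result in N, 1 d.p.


Convert: P = 4607 kW = 4607000 W
V = 35 / 3.6 = 9.7222 m/s
TE = 4607000 / 9.7222
TE = 473862.9 N

473862.9


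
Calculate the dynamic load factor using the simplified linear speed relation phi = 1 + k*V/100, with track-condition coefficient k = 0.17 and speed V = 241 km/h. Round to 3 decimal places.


phi = 1 + k * V / 100
phi = 1 + 0.17 * 241 / 100
phi = 1 + 0.4097
phi = 1.410

1.410


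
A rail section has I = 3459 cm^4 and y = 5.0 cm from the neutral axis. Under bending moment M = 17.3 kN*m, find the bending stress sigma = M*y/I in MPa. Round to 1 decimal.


Convert units:
M = 17.3 kN*m = 17300000 N*mm
y = 5.0 cm = 50 mm
I = 3459 cm^4 = 34590000 mm^4
sigma = 17300000 * 50 / 34590000
sigma = 25.0 MPa

25.0


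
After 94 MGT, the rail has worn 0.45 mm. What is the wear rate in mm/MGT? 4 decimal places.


Wear rate = total wear / cumulative tonnage
Rate = 0.45 / 94
Rate = 0.0048 mm/MGT

0.0048


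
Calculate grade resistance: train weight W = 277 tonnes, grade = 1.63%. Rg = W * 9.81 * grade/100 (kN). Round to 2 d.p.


Rg = W * 9.81 * grade / 100
Rg = 277 * 9.81 * 1.63 / 100
Rg = 2717.37 * 0.0163
Rg = 44.29 kN

44.29


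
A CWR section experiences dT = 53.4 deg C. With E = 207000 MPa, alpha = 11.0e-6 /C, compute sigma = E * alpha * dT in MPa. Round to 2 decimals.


sigma = E * alpha * dT
sigma = 207000 * 11.0e-6 * 53.4
sigma = 2.277 * 53.4
sigma = 121.59 MPa

121.59


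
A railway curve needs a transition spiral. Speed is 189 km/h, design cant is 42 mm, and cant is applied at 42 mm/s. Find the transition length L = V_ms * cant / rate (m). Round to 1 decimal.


Convert speed: V = 189 / 3.6 = 52.5 m/s
L = 52.5 * 42 / 42
L = 2205.0 / 42
L = 52.5 m

52.5


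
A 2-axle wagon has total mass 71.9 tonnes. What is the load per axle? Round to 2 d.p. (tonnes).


Load per axle = total weight / number of axles
Load = 71.9 / 2
Load = 35.95 tonnes

35.95


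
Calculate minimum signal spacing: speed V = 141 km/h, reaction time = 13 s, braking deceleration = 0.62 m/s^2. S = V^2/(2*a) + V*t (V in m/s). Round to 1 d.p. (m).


V = 141 / 3.6 = 39.1667 m/s
Braking distance = 39.1667^2 / (2*0.62) = 1237.1192 m
Sighting distance = 39.1667 * 13 = 509.1667 m
S = 1237.1192 + 509.1667 = 1746.3 m

1746.3


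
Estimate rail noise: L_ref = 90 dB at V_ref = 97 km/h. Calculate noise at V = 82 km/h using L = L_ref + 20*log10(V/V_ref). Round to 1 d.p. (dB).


V/V_ref = 82 / 97 = 0.845361
log10(0.845361) = -0.072958
20 * -0.072958 = -1.4592
L = 90 + -1.4592 = 88.5 dB

88.5


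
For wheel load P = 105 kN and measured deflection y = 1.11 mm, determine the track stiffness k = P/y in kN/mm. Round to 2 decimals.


Track stiffness k = P / y
k = 105 / 1.11
k = 94.59 kN/mm

94.59


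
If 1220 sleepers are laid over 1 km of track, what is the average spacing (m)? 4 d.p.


Spacing = 1000 m / number of sleepers
Spacing = 1000 / 1220
Spacing = 0.8197 m

0.8197


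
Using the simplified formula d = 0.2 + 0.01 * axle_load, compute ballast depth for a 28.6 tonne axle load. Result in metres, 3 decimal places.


d = 0.2 + 0.01 * 28.6
d = 0.2 + 0.286
d = 0.486 m

0.486


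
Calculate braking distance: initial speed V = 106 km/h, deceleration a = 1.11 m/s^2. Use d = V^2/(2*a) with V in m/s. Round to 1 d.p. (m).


Convert speed: V = 106 / 3.6 = 29.4444 m/s
V^2 = 866.9753
d = 866.9753 / (2 * 1.11)
d = 866.9753 / 2.22
d = 390.5 m

390.5


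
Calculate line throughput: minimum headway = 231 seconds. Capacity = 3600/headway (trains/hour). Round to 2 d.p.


Capacity = 3600 / headway
Capacity = 3600 / 231
Capacity = 15.58 trains/hour

15.58


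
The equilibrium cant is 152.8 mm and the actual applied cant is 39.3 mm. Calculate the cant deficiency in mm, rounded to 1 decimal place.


Cant deficiency = equilibrium cant - actual cant
CD = 152.8 - 39.3
CD = 113.5 mm

113.5


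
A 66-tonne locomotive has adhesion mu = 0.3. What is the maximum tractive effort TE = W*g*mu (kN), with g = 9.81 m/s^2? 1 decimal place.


TE_max = W * g * mu
TE_max = 66 * 9.81 * 0.3
TE_max = 647.46 * 0.3
TE_max = 194.2 kN

194.2


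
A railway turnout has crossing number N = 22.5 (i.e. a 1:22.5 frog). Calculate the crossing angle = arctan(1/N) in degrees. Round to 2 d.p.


1/N = 1/22.5 = 0.044444
angle = arctan(0.044444) = 0.044415 rad
angle = 0.044415 * 180/pi = 2.54 degrees

2.54


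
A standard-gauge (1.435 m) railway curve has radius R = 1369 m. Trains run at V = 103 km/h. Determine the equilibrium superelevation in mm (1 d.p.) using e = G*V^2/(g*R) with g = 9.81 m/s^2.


Convert speed: V = 103 / 3.6 = 28.6111 m/s
Apply formula: e = 1.435 * 28.6111^2 / (9.81 * 1369)
e = 1.435 * 818.5957 / 13429.89
e = 0.087468 m = 87.5 mm

87.5


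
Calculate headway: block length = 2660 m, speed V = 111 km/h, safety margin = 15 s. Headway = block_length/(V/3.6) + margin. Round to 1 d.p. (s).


V = 111 / 3.6 = 30.8333 m/s
Block traversal time = 2660 / 30.8333 = 86.2703 s
Headway = 86.2703 + 15
Headway = 101.3 s

101.3


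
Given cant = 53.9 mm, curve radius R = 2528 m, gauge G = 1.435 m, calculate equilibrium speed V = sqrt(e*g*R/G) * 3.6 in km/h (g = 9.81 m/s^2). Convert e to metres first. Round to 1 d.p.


Convert cant: e = 53.9 mm = 0.0539 m
V_ms = sqrt(0.0539 * 9.81 * 2528 / 1.435)
V_ms = sqrt(931.500176) = 30.5205 m/s
V = 30.5205 * 3.6 = 109.9 km/h

109.9


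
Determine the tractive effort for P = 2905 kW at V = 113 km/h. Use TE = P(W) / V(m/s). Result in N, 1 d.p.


Convert: P = 2905 kW = 2905000 W
V = 113 / 3.6 = 31.3889 m/s
TE = 2905000 / 31.3889
TE = 92548.7 N

92548.7


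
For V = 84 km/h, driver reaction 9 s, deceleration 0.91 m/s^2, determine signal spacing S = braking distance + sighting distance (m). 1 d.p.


V = 84 / 3.6 = 23.3333 m/s
Braking distance = 23.3333^2 / (2*0.91) = 299.1453 m
Sighting distance = 23.3333 * 9 = 210.0 m
S = 299.1453 + 210.0 = 509.1 m

509.1


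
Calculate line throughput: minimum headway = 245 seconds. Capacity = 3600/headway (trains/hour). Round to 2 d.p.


Capacity = 3600 / headway
Capacity = 3600 / 245
Capacity = 14.69 trains/hour

14.69


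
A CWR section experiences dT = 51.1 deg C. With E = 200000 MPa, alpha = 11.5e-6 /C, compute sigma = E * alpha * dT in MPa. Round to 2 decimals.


sigma = E * alpha * dT
sigma = 200000 * 11.5e-6 * 51.1
sigma = 2.3 * 51.1
sigma = 117.53 MPa

117.53


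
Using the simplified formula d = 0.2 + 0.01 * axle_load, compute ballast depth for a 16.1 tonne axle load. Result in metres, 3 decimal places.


d = 0.2 + 0.01 * 16.1
d = 0.2 + 0.161
d = 0.361 m

0.361


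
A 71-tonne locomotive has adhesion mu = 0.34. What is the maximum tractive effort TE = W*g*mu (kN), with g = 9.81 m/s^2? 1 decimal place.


TE_max = W * g * mu
TE_max = 71 * 9.81 * 0.34
TE_max = 696.51 * 0.34
TE_max = 236.8 kN

236.8


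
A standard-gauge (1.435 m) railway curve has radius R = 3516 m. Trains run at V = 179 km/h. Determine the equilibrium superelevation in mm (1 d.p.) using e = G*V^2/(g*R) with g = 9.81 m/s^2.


Convert speed: V = 179 / 3.6 = 49.7222 m/s
Apply formula: e = 1.435 * 49.7222^2 / (9.81 * 3516)
e = 1.435 * 2472.2994 / 34491.96
e = 0.102857 m = 102.9 mm

102.9


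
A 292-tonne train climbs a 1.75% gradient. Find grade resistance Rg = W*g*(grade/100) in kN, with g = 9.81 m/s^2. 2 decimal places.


Rg = W * 9.81 * grade / 100
Rg = 292 * 9.81 * 1.75 / 100
Rg = 2864.52 * 0.0175
Rg = 50.13 kN

50.13


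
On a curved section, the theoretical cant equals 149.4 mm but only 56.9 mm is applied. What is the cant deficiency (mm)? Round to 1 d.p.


Cant deficiency = equilibrium cant - actual cant
CD = 149.4 - 56.9
CD = 92.5 mm

92.5


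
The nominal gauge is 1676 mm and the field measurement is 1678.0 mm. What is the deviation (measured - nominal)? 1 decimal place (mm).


Deviation = measured - nominal
Deviation = 1678.0 - 1676
Deviation = 2.0 mm

2.0


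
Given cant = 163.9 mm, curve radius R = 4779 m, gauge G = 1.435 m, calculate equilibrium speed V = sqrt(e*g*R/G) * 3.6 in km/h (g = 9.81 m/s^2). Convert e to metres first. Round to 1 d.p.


Convert cant: e = 163.9 mm = 0.1639 m
V_ms = sqrt(0.1639 * 9.81 * 4779 / 1.435)
V_ms = sqrt(5354.674677) = 73.1756 m/s
V = 73.1756 * 3.6 = 263.4 km/h

263.4


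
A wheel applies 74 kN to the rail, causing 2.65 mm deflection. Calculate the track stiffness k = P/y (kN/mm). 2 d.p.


Track stiffness k = P / y
k = 74 / 2.65
k = 27.92 kN/mm

27.92


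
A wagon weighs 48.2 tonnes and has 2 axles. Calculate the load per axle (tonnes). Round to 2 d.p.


Load per axle = total weight / number of axles
Load = 48.2 / 2
Load = 24.10 tonnes

24.10


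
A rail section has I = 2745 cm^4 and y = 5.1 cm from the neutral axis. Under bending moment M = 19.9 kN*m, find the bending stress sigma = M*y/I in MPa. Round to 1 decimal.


Convert units:
M = 19.9 kN*m = 19900000 N*mm
y = 5.1 cm = 51 mm
I = 2745 cm^4 = 27450000 mm^4
sigma = 19900000 * 51 / 27450000
sigma = 37.0 MPa

37.0


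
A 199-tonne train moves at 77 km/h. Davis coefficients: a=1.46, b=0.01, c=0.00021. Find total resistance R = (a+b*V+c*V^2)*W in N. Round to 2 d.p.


b*V = 0.01 * 77 = 0.77
c*V^2 = 0.00021 * 5929 = 1.24509
R_per_t = 1.46 + 0.77 + 1.24509 = 3.47509 N/t
R_total = 3.47509 * 199 = 691.54 N

691.54


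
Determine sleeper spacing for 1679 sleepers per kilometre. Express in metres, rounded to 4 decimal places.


Spacing = 1000 m / number of sleepers
Spacing = 1000 / 1679
Spacing = 0.5956 m

0.5956


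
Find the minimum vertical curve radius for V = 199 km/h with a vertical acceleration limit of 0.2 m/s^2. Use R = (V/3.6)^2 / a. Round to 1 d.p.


Convert speed: V = 199 / 3.6 = 55.2778 m/s
V^2 = 3055.6327 m^2/s^2
R_v = 3055.6327 / 0.2
R_v = 15278.2 m

15278.2


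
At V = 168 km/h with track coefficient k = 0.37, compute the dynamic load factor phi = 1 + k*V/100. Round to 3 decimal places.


phi = 1 + k * V / 100
phi = 1 + 0.37 * 168 / 100
phi = 1 + 0.6216
phi = 1.622

1.622


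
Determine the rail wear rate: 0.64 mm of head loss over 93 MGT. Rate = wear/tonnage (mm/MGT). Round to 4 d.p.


Wear rate = total wear / cumulative tonnage
Rate = 0.64 / 93
Rate = 0.0069 mm/MGT

0.0069


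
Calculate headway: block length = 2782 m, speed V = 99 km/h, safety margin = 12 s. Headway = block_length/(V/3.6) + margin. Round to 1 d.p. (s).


V = 99 / 3.6 = 27.5 m/s
Block traversal time = 2782 / 27.5 = 101.1636 s
Headway = 101.1636 + 12
Headway = 113.2 s

113.2


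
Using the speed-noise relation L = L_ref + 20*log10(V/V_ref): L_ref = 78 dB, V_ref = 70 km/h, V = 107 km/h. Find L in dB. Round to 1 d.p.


V/V_ref = 107 / 70 = 1.528571
log10(1.528571) = 0.184286
20 * 0.184286 = 3.6857
L = 78 + 3.6857 = 81.7 dB

81.7


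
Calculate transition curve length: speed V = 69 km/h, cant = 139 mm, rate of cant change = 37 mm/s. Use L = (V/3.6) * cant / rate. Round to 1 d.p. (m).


Convert speed: V = 69 / 3.6 = 19.1667 m/s
L = 19.1667 * 139 / 37
L = 2664.1667 / 37
L = 72.0 m

72.0


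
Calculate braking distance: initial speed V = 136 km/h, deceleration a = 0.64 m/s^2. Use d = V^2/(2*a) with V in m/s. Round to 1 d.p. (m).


Convert speed: V = 136 / 3.6 = 37.7778 m/s
V^2 = 1427.1605
d = 1427.1605 / (2 * 0.64)
d = 1427.1605 / 1.28
d = 1115.0 m

1115.0


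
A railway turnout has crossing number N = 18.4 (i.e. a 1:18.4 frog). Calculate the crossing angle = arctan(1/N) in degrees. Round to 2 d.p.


1/N = 1/18.4 = 0.054348
angle = arctan(0.054348) = 0.054294 rad
angle = 0.054294 * 180/pi = 3.11 degrees

3.11


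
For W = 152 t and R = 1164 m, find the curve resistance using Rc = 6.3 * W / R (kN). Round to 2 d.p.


Rc = 6.3 * W / R
Rc = 6.3 * 152 / 1164
Rc = 957.6 / 1164
Rc = 0.82 kN

0.82


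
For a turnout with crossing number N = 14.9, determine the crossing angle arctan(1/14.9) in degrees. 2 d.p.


1/N = 1/14.9 = 0.067114
angle = arctan(0.067114) = 0.067014 rad
angle = 0.067014 * 180/pi = 3.84 degrees

3.84


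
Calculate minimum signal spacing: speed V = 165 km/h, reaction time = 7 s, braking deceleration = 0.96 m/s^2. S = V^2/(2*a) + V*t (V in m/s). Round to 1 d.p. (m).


V = 165 / 3.6 = 45.8333 m/s
Braking distance = 45.8333^2 / (2*0.96) = 1094.1117 m
Sighting distance = 45.8333 * 7 = 320.8333 m
S = 1094.1117 + 320.8333 = 1414.9 m

1414.9


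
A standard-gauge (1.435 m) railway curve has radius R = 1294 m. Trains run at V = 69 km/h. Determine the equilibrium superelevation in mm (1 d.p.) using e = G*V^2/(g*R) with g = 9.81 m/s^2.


Convert speed: V = 69 / 3.6 = 19.1667 m/s
Apply formula: e = 1.435 * 19.1667^2 / (9.81 * 1294)
e = 1.435 * 367.3611 / 12694.14
e = 0.041528 m = 41.5 mm

41.5


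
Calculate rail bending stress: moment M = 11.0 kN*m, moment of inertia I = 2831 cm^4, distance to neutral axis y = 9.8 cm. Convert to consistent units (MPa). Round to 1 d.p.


Convert units:
M = 11.0 kN*m = 11000000 N*mm
y = 9.8 cm = 98 mm
I = 2831 cm^4 = 28310000 mm^4
sigma = 11000000 * 98 / 28310000
sigma = 38.1 MPa

38.1


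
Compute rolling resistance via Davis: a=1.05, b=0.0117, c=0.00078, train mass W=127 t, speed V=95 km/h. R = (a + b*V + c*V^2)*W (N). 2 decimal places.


b*V = 0.0117 * 95 = 1.1115
c*V^2 = 0.00078 * 9025 = 7.0395
R_per_t = 1.05 + 1.1115 + 7.0395 = 9.201 N/t
R_total = 9.201 * 127 = 1168.53 N

1168.53


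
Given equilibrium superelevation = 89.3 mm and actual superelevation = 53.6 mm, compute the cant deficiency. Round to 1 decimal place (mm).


Cant deficiency = equilibrium cant - actual cant
CD = 89.3 - 53.6
CD = 35.7 mm

35.7


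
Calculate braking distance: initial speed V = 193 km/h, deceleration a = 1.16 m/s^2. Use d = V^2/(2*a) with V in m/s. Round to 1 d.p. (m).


Convert speed: V = 193 / 3.6 = 53.6111 m/s
V^2 = 2874.1512
d = 2874.1512 / (2 * 1.16)
d = 2874.1512 / 2.32
d = 1238.9 m

1238.9


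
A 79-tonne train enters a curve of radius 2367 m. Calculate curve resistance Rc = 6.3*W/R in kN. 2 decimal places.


Rc = 6.3 * W / R
Rc = 6.3 * 79 / 2367
Rc = 497.7 / 2367
Rc = 0.21 kN

0.21


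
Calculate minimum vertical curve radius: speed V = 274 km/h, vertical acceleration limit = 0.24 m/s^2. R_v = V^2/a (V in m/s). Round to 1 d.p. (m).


Convert speed: V = 274 / 3.6 = 76.1111 m/s
V^2 = 5792.9012 m^2/s^2
R_v = 5792.9012 / 0.24
R_v = 24137.1 m

24137.1


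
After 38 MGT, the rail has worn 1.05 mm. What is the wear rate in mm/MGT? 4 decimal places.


Wear rate = total wear / cumulative tonnage
Rate = 1.05 / 38
Rate = 0.0276 mm/MGT

0.0276


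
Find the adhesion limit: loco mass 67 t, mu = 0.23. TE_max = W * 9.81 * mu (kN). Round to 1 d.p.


TE_max = W * g * mu
TE_max = 67 * 9.81 * 0.23
TE_max = 657.27 * 0.23
TE_max = 151.2 kN

151.2


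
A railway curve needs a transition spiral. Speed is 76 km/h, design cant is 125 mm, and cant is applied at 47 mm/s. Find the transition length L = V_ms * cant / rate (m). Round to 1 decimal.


Convert speed: V = 76 / 3.6 = 21.1111 m/s
L = 21.1111 * 125 / 47
L = 2638.8889 / 47
L = 56.1 m

56.1


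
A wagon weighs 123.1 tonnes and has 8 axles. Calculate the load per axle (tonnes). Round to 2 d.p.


Load per axle = total weight / number of axles
Load = 123.1 / 8
Load = 15.39 tonnes

15.39


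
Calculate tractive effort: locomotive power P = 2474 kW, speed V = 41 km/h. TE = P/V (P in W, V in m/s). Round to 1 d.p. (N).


Convert: P = 2474 kW = 2474000 W
V = 41 / 3.6 = 11.3889 m/s
TE = 2474000 / 11.3889
TE = 217229.3 N

217229.3


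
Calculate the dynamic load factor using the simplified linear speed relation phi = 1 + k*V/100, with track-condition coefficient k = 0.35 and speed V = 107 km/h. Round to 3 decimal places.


phi = 1 + k * V / 100
phi = 1 + 0.35 * 107 / 100
phi = 1 + 0.3745
phi = 1.375

1.375


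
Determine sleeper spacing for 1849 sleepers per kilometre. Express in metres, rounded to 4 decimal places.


Spacing = 1000 m / number of sleepers
Spacing = 1000 / 1849
Spacing = 0.5408 m

0.5408


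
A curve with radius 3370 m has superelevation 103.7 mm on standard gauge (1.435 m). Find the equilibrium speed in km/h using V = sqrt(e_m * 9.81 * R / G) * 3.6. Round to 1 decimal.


Convert cant: e = 103.7 mm = 0.1037 m
V_ms = sqrt(0.1037 * 9.81 * 3370 / 1.435)
V_ms = sqrt(2389.052885) = 48.8779 m/s
V = 48.8779 * 3.6 = 176.0 km/h

176.0


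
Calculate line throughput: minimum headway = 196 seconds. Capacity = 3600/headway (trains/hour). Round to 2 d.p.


Capacity = 3600 / headway
Capacity = 3600 / 196
Capacity = 18.37 trains/hour

18.37
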